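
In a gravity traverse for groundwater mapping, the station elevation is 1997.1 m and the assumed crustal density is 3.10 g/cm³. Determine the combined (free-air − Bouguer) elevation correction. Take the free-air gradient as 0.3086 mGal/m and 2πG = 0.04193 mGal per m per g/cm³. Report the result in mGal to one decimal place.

Combined gradient = 0.3086 − 0.04193 × 3.10 = 0.1786170 mGal/m
Combined elevation correction = 0.1786170 × 1997.1 = 356.7 mGal

356.7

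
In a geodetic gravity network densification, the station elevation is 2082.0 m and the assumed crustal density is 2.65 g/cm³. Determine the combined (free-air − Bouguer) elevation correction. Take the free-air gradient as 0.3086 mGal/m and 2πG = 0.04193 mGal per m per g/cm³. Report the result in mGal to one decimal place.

Combined gradient = 0.3086 − 0.04193 × 2.65 = 0.1974855 mGal/m
Combined elevation correction = 0.1974855 × 2082.0 = 411.2 mGal

411.2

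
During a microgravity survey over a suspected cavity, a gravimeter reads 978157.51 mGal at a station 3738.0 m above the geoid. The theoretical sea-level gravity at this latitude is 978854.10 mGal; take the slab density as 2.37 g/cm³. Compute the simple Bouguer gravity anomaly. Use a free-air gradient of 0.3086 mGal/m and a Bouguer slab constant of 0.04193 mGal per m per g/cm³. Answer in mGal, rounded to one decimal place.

85.5

Free-air correction = 0.3086 × 3738.0 = 1153.55 mGal
Free-air anomaly = 978157.51 − 978854.10 + (1153.55) = 456.96 mGal
Bouguer slab correction = 0.04193 × 2.37 × 3738.0 = 371.46 mGal
Simple Bouguer anomaly = 456.96 − (371.46) = 85.50 mGal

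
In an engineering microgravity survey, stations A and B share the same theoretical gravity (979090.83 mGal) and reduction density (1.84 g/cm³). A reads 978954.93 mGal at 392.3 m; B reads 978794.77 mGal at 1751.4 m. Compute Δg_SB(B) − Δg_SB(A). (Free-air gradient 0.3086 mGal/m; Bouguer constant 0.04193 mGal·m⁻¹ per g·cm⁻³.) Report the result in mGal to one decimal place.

Δg_SB(A) = 978954.93 − 979090.83 + 0.3086×392.3 − 0.04193×1.84×392.3 = -45.10 mGal
Δg_SB(B) = 978794.77 − 979090.83 + 0.3086×1751.4 − 0.04193×1.84×1751.4 = 109.30 mGal
Difference = 109.30 − (-45.10) = 154.40 mGal

154.4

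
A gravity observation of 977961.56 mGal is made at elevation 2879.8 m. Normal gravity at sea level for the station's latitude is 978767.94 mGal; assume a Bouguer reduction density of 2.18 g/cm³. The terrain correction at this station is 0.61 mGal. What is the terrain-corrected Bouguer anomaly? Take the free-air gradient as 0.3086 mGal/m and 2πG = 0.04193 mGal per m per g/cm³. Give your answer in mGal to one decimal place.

Free-air correction = 0.3086 × 2879.8 = 888.71 mGal
Free-air anomaly = 977961.56 − 978767.94 + (888.71) = 82.33 mGal
Bouguer slab correction = 0.04193 × 2.18 × 2879.8 = 263.24 mGal
Simple Bouguer anomaly = 82.33 − (263.24) = -180.91 mGal
Complete Bouguer anomaly = -180.91 + 0.61 = -180.30 mGal

-180.3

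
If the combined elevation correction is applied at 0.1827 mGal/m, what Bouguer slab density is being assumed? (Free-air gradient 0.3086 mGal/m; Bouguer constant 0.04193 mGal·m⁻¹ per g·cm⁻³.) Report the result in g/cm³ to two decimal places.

3.00

0.1827 = 0.3086 − 0.04193 × ρ
ρ = (0.3086 − 0.1827) / 0.04193 = 3.00 g/cm³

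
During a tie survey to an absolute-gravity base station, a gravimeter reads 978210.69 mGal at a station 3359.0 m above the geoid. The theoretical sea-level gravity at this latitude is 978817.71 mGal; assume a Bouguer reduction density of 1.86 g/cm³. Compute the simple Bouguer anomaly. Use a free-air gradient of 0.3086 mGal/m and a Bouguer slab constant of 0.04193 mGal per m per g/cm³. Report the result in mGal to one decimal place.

167.6

Free-air correction = 0.3086 × 3359.0 = 1036.59 mGal
Free-air anomaly = 978210.69 − 978817.71 + (1036.59) = 429.57 mGal
Bouguer slab correction = 0.04193 × 1.86 × 3359.0 = 261.97 mGal
Simple Bouguer anomaly = 429.57 − (261.97) = 167.60 mGal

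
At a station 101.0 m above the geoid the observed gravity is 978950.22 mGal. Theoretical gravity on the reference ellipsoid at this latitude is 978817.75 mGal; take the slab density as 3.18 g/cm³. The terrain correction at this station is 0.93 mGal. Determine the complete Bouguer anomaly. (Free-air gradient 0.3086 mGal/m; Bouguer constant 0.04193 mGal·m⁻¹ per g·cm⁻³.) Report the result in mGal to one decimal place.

Free-air correction = 0.3086 × 101.0 = 31.17 mGal
Free-air anomaly = 978950.22 − 978817.75 + (31.17) = 163.64 mGal
Bouguer slab correction = 0.04193 × 3.18 × 101.0 = 13.47 mGal
Simple Bouguer anomaly = 163.64 − (13.47) = 150.17 mGal
Complete Bouguer anomaly = 150.17 + 0.93 = 151.10 mGal

151.1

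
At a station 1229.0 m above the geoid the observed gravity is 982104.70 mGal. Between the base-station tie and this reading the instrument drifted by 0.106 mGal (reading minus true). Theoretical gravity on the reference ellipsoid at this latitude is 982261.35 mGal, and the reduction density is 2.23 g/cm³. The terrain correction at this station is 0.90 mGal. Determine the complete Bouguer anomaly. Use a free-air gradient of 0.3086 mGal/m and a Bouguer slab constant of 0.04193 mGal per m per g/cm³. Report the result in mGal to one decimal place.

Drift-corrected reading = 982104.70 − (0.106) = 982104.594 mGal
Free-air correction = 0.3086 × 1229.0 = 379.27 mGal
Free-air anomaly = 982104.594 − 982261.35 + (379.27) = 222.514 mGal
Bouguer slab correction = 0.04193 × 2.23 × 1229.0 = 114.92 mGal
Simple Bouguer anomaly = 222.514 − (114.92) = 107.594 mGal
Complete Bouguer anomaly = 107.594 + 0.90 = 108.494 mGal

108.5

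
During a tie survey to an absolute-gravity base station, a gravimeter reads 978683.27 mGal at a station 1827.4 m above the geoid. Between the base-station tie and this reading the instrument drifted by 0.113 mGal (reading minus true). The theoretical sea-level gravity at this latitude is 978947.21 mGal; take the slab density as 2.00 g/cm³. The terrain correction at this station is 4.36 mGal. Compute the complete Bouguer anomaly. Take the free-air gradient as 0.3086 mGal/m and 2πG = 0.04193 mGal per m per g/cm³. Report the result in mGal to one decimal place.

151.0

Drift-corrected reading = 978683.27 − (0.113) = 978683.157 mGal
Free-air correction = 0.3086 × 1827.4 = 563.94 mGal
Free-air anomaly = 978683.157 − 978947.21 + (563.94) = 299.887 mGal
Bouguer slab correction = 0.04193 × 2.00 × 1827.4 = 153.25 mGal
Simple Bouguer anomaly = 299.887 − (153.25) = 146.637 mGal
Complete Bouguer anomaly = 146.637 + 4.36 = 150.997 mGal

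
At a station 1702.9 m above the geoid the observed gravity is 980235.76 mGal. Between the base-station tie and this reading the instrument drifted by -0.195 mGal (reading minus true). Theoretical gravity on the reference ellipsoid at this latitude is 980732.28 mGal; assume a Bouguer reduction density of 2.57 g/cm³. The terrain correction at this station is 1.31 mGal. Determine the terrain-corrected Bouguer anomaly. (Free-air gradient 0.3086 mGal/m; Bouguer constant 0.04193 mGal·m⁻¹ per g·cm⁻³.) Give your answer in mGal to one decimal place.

Drift-corrected reading = 980235.76 − (-0.195) = 980235.955 mGal
Free-air correction = 0.3086 × 1702.9 = 525.51 mGal
Free-air anomaly = 980235.955 − 980732.28 + (525.51) = 29.185 mGal
Bouguer slab correction = 0.04193 × 2.57 × 1702.9 = 183.50 mGal
Simple Bouguer anomaly = 29.185 − (183.50) = -154.315 mGal
Complete Bouguer anomaly = -154.315 + 1.31 = -153.005 mGal

-153.0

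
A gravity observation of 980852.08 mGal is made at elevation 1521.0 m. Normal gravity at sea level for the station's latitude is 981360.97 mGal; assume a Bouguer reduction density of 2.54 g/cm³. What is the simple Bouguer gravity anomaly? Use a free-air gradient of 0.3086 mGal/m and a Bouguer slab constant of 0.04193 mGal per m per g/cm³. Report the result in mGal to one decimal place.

-201.5

Free-air correction = 0.3086 × 1521.0 = 469.38 mGal
Free-air anomaly = 980852.08 − 981360.97 + (469.38) = -39.51 mGal
Bouguer slab correction = 0.04193 × 2.54 × 1521.0 = 161.99 mGal
Simple Bouguer anomaly = -39.51 − (161.99) = -201.50 mGal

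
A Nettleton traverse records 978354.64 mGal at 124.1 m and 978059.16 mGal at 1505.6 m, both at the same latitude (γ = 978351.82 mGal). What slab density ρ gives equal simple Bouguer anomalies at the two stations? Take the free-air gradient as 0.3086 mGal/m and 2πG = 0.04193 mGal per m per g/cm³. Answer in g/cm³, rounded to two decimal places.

Δg_obs = 978059.16 − 978354.64 = -295.48 mGal over Δh = 1505.6 − 124.1 = 1381.5 m
Equal Bouguer anomalies ⇒ Δg_obs + (0.3086 − 0.04193ρ)·Δh = 0
0.3086 − 0.04193ρ = −Δg_obs/Δh = 0.21388
ρ = (0.3086 − 0.21388) / 0.04193 = 2.26 g/cm³

2.26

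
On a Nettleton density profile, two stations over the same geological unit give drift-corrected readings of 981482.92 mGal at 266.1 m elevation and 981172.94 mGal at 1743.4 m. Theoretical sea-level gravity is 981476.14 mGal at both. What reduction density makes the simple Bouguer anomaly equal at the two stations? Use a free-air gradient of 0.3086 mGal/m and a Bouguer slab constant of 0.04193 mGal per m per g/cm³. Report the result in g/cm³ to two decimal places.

Δg_obs = 981172.94 − 981482.92 = -309.98 mGal over Δh = 1743.4 − 266.1 = 1477.3 m
Equal Bouguer anomalies ⇒ Δg_obs + (0.3086 − 0.04193ρ)·Δh = 0
0.3086 − 0.04193ρ = −Δg_obs/Δh = 0.20983
ρ = (0.3086 − 0.20983) / 0.04193 = 2.36 g/cm³

2.36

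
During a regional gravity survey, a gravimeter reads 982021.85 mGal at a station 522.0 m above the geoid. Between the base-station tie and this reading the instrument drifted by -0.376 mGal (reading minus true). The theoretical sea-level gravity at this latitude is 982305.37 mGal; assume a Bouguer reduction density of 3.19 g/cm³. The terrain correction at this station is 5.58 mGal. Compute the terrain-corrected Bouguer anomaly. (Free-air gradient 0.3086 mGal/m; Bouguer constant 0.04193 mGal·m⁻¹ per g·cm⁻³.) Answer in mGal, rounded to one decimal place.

-186.3

Drift-corrected reading = 982021.85 − (-0.376) = 982022.226 mGal
Free-air correction = 0.3086 × 522.0 = 161.09 mGal
Free-air anomaly = 982022.226 − 982305.37 + (161.09) = -122.054 mGal
Bouguer slab correction = 0.04193 × 3.19 × 522.0 = 69.82 mGal
Simple Bouguer anomaly = -122.054 − (69.82) = -191.874 mGal
Complete Bouguer anomaly = -191.874 + 5.58 = -186.294 mGal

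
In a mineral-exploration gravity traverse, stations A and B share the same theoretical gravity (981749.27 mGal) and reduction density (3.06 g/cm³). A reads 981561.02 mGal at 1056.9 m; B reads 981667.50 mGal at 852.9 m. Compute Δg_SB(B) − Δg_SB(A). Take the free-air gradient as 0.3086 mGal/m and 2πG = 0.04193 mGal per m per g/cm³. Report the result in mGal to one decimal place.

Δg_SB(A) = 981561.02 − 981749.27 + 0.3086×1056.9 − 0.04193×3.06×1056.9 = 2.30 mGal
Δg_SB(B) = 981667.50 − 981749.27 + 0.3086×852.9 − 0.04193×3.06×852.9 = 72.00 mGal
Difference = 72.00 − (2.30) = 69.70 mGal

69.7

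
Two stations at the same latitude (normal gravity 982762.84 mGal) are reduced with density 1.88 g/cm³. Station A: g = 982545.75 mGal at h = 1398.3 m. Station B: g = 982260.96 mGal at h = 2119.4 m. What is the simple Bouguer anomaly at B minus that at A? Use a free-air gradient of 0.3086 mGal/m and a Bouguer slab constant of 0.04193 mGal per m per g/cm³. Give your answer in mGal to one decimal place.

-119.1

Δg_SB(A) = 982545.75 − 982762.84 + 0.3086×1398.3 − 0.04193×1.88×1398.3 = 104.20 mGal
Δg_SB(B) = 982260.96 − 982762.84 + 0.3086×2119.4 − 0.04193×1.88×2119.4 = -14.90 mGal
Difference = -14.90 − (104.20) = -119.10 mGal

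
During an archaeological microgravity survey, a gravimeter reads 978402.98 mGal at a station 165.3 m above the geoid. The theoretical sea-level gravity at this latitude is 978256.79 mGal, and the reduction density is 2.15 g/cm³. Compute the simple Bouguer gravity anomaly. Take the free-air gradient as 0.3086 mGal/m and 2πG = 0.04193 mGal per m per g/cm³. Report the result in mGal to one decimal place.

Free-air correction = 0.3086 × 165.3 = 51.01 mGal
Free-air anomaly = 978402.98 − 978256.79 + (51.01) = 197.20 mGal
Bouguer slab correction = 0.04193 × 2.15 × 165.3 = 14.90 mGal
Simple Bouguer anomaly = 197.20 − (14.90) = 182.30 mGal

182.3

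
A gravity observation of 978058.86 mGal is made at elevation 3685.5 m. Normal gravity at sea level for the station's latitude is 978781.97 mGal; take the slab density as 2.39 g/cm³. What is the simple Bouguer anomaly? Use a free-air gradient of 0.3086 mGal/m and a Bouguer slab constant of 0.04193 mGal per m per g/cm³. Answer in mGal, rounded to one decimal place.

Free-air correction = 0.3086 × 3685.5 = 1137.35 mGal
Free-air anomaly = 978058.86 − 978781.97 + (1137.35) = 414.24 mGal
Bouguer slab correction = 0.04193 × 2.39 × 3685.5 = 369.33 mGal
Simple Bouguer anomaly = 414.24 − (369.33) = 44.91 mGal

44.9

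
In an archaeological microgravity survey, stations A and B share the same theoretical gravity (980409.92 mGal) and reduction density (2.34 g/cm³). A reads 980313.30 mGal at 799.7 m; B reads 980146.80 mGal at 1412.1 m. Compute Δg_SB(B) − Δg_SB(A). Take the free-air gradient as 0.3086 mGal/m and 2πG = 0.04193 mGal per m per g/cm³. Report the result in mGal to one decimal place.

-37.6

Δg_SB(A) = 980313.30 − 980409.92 + 0.3086×799.7 − 0.04193×2.34×799.7 = 71.70 mGal
Δg_SB(B) = 980146.80 − 980409.92 + 0.3086×1412.1 − 0.04193×2.34×1412.1 = 34.10 mGal
Difference = 34.10 − (71.70) = -37.60 mGal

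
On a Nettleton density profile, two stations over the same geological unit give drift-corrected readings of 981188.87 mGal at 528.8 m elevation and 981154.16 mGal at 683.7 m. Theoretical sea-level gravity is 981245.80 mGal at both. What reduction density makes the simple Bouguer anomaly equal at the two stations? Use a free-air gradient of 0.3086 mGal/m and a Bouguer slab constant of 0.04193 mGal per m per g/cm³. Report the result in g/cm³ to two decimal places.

2.02

Δg_obs = 981154.16 − 981188.87 = -34.71 mGal over Δh = 683.7 − 528.8 = 154.9 m
Equal Bouguer anomalies ⇒ Δg_obs + (0.3086 − 0.04193ρ)·Δh = 0
0.3086 − 0.04193ρ = −Δg_obs/Δh = 0.22408
ρ = (0.3086 − 0.22408) / 0.04193 = 2.02 g/cm³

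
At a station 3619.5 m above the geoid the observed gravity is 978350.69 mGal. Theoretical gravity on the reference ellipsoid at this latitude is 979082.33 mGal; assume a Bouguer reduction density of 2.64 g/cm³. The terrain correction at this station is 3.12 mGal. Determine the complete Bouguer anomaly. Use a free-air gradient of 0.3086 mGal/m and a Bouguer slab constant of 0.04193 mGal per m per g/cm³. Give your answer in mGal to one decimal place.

Free-air correction = 0.3086 × 3619.5 = 1116.98 mGal
Free-air anomaly = 978350.69 − 979082.33 + (1116.98) = 385.34 mGal
Bouguer slab correction = 0.04193 × 2.64 × 3619.5 = 400.66 mGal
Simple Bouguer anomaly = 385.34 − (400.66) = -15.32 mGal
Complete Bouguer anomaly = -15.32 + 3.12 = -12.20 mGal

-12.2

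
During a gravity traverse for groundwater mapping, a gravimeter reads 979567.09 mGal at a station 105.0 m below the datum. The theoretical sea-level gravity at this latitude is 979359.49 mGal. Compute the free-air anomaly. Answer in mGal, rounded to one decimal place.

175.2

Free-air correction = 0.3086 × -105.0 = -32.40 mGal
Free-air anomaly = 979567.09 − 979359.49 + (-32.40) = 175.20 mGal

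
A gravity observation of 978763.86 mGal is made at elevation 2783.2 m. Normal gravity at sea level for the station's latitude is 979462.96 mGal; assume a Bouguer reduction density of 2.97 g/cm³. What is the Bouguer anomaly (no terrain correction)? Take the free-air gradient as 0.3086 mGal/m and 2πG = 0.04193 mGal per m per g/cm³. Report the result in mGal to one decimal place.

Free-air correction = 0.3086 × 2783.2 = 858.90 mGal
Free-air anomaly = 978763.86 − 979462.96 + (858.90) = 159.80 mGal
Bouguer slab correction = 0.04193 × 2.97 × 2783.2 = 346.60 mGal
Simple Bouguer anomaly = 159.80 − (346.60) = -186.80 mGal

-186.8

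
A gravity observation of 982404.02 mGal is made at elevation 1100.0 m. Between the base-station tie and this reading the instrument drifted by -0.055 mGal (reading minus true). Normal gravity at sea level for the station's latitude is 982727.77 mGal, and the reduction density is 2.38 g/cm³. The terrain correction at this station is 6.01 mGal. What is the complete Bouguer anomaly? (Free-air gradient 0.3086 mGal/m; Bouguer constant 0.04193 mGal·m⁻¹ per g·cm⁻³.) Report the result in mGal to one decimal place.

-88.0

Drift-corrected reading = 982404.02 − (-0.055) = 982404.075 mGal
Free-air correction = 0.3086 × 1100.0 = 339.46 mGal
Free-air anomaly = 982404.075 − 982727.77 + (339.46) = 15.765 mGal
Bouguer slab correction = 0.04193 × 2.38 × 1100.0 = 109.77 mGal
Simple Bouguer anomaly = 15.765 − (109.77) = -94.005 mGal
Complete Bouguer anomaly = -94.005 + 6.01 = -87.995 mGal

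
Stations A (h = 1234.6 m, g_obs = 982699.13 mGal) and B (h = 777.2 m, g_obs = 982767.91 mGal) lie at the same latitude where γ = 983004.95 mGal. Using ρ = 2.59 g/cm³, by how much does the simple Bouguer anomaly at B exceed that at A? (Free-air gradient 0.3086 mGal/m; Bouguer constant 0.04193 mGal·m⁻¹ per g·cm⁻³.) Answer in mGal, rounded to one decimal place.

-22.7

Δg_SB(A) = 982699.13 − 983004.95 + 0.3086×1234.6 − 0.04193×2.59×1234.6 = -58.90 mGal
Δg_SB(B) = 982767.91 − 983004.95 + 0.3086×777.2 − 0.04193×2.59×777.2 = -81.60 mGal
Difference = -81.60 − (-58.90) = -22.70 mGal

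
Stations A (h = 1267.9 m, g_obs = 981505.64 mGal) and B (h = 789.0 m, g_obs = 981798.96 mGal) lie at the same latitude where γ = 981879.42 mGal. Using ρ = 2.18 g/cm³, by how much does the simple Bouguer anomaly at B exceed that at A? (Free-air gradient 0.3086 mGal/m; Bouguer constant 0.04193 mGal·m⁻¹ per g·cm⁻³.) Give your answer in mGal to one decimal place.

189.3

Δg_SB(A) = 981505.64 − 981879.42 + 0.3086×1267.9 − 0.04193×2.18×1267.9 = -98.40 mGal
Δg_SB(B) = 981798.96 − 981879.42 + 0.3086×789.0 − 0.04193×2.18×789.0 = 90.90 mGal
Difference = 90.90 − (-98.40) = 189.30 mGal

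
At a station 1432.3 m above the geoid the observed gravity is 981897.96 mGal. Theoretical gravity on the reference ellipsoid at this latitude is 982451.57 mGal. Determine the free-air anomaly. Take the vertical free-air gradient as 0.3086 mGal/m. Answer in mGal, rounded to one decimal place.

Free-air correction = 0.3086 × 1432.3 = 442.01 mGal
Free-air anomaly = 981897.96 − 982451.57 + (442.01) = -111.60 mGal

-111.6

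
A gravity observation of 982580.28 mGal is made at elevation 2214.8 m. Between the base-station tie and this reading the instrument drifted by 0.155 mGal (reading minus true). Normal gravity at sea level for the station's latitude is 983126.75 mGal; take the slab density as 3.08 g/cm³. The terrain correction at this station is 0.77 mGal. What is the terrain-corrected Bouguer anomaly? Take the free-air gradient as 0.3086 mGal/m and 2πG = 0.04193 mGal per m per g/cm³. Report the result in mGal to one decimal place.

Drift-corrected reading = 982580.28 − (0.155) = 982580.125 mGal
Free-air correction = 0.3086 × 2214.8 = 683.49 mGal
Free-air anomaly = 982580.125 − 983126.75 + (683.49) = 136.865 mGal
Bouguer slab correction = 0.04193 × 3.08 × 2214.8 = 286.03 mGal
Simple Bouguer anomaly = 136.865 − (286.03) = -149.165 mGal
Complete Bouguer anomaly = -149.165 + 0.77 = -148.395 mGal

-148.4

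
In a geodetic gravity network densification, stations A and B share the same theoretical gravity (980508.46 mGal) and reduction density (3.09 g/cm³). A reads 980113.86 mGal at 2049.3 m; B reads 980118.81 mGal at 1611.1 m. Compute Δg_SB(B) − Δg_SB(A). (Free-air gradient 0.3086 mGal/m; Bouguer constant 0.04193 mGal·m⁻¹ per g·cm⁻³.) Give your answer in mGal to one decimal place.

-73.5

Δg_SB(A) = 980113.86 − 980508.46 + 0.3086×2049.3 − 0.04193×3.09×2049.3 = -27.70 mGal
Δg_SB(B) = 980118.81 − 980508.46 + 0.3086×1611.1 − 0.04193×3.09×1611.1 = -101.20 mGal
Difference = -101.20 − (-27.70) = -73.50 mGal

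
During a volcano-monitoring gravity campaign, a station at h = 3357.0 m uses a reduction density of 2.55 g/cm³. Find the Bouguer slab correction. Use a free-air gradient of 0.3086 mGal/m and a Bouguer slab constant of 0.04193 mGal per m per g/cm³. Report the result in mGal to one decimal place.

Bouguer slab correction = 0.04193 × 2.55 × 3357.0 = 358.9 mGal

358.9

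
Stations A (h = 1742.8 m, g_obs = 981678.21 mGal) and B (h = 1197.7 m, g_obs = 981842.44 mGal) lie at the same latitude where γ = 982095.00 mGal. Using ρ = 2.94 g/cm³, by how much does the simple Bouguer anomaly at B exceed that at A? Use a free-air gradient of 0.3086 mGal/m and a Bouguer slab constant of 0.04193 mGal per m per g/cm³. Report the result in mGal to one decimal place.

63.2

Δg_SB(A) = 981678.21 − 982095.00 + 0.3086×1742.8 − 0.04193×2.94×1742.8 = -93.80 mGal
Δg_SB(B) = 981842.44 − 982095.00 + 0.3086×1197.7 − 0.04193×2.94×1197.7 = -30.60 mGal
Difference = -30.60 − (-93.80) = 63.20 mGal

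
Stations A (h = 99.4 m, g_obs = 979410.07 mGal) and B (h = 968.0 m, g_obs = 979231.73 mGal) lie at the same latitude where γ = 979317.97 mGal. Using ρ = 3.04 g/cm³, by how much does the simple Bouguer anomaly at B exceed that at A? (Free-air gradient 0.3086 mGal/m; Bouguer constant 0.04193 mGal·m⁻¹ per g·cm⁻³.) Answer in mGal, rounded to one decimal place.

-21.0

Δg_SB(A) = 979410.07 − 979317.97 + 0.3086×99.4 − 0.04193×3.04×99.4 = 110.10 mGal
Δg_SB(B) = 979231.73 − 979317.97 + 0.3086×968.0 − 0.04193×3.04×968.0 = 89.10 mGal
Difference = 89.10 − (110.10) = -21.00 mGal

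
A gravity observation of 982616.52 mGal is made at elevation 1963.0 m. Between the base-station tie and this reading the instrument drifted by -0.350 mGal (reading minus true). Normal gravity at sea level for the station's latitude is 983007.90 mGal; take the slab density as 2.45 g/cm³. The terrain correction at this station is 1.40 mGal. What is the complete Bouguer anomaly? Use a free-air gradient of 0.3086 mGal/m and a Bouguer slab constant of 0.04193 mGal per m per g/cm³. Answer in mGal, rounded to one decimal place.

Drift-corrected reading = 982616.52 − (-0.350) = 982616.870 mGal
Free-air correction = 0.3086 × 1963.0 = 605.78 mGal
Free-air anomaly = 982616.870 − 983007.90 + (605.78) = 214.750 mGal
Bouguer slab correction = 0.04193 × 2.45 × 1963.0 = 201.66 mGal
Simple Bouguer anomaly = 214.750 − (201.66) = 13.090 mGal
Complete Bouguer anomaly = 13.090 + 1.40 = 14.490 mGal

14.5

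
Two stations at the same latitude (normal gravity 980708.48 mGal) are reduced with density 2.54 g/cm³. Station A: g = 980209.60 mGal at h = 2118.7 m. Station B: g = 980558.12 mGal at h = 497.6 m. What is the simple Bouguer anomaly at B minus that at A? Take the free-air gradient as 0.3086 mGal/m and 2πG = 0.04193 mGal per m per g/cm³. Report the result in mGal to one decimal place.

20.9

Δg_SB(A) = 980209.60 − 980708.48 + 0.3086×2118.7 − 0.04193×2.54×2118.7 = -70.70 mGal
Δg_SB(B) = 980558.12 − 980708.48 + 0.3086×497.6 − 0.04193×2.54×497.6 = -49.80 mGal
Difference = -49.80 − (-70.70) = 20.90 mGal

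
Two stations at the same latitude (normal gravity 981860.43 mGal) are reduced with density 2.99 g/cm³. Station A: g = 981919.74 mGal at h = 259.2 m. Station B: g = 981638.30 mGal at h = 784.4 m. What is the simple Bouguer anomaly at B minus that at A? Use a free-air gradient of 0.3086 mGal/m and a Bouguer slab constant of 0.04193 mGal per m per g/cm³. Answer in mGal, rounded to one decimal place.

Δg_SB(A) = 981919.74 − 981860.43 + 0.3086×259.2 − 0.04193×2.99×259.2 = 106.80 mGal
Δg_SB(B) = 981638.30 − 981860.43 + 0.3086×784.4 − 0.04193×2.99×784.4 = -78.40 mGal
Difference = -78.40 − (106.80) = -185.20 mGal

-185.2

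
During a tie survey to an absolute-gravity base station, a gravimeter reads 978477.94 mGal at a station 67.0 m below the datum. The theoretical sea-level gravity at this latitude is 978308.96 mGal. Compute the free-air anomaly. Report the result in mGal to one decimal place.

148.3

Free-air correction = 0.3086 × -67.0 = -20.68 mGal
Free-air anomaly = 978477.94 − 978308.96 + (-20.68) = 148.30 mGal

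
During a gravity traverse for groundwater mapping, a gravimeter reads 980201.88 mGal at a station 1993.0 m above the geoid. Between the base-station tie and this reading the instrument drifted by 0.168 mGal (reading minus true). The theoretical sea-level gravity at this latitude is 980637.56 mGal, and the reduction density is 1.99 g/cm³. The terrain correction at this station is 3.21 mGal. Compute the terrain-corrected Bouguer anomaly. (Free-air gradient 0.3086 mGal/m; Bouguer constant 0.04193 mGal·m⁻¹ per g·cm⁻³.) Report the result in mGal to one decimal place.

16.1

Drift-corrected reading = 980201.88 − (0.168) = 980201.712 mGal
Free-air correction = 0.3086 × 1993.0 = 615.04 mGal
Free-air anomaly = 980201.712 − 980637.56 + (615.04) = 179.192 mGal
Bouguer slab correction = 0.04193 × 1.99 × 1993.0 = 166.30 mGal
Simple Bouguer anomaly = 179.192 − (166.30) = 12.892 mGal
Complete Bouguer anomaly = 12.892 + 3.21 = 16.102 mGal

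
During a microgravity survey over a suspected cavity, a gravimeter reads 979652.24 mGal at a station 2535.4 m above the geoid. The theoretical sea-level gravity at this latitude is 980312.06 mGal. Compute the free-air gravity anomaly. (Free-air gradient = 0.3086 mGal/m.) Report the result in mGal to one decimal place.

Free-air correction = 0.3086 × 2535.4 = 782.42 mGal
Free-air anomaly = 979652.24 − 980312.06 + (782.42) = 122.60 mGal

122.6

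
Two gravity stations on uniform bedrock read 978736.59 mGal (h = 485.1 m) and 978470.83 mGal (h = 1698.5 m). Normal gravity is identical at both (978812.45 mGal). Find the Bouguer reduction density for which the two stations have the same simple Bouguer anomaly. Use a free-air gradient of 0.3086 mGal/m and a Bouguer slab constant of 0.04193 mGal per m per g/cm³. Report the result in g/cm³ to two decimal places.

Δg_obs = 978470.83 − 978736.59 = -265.76 mGal over Δh = 1698.5 − 485.1 = 1213.4 m
Equal Bouguer anomalies ⇒ Δg_obs + (0.3086 − 0.04193ρ)·Δh = 0
0.3086 − 0.04193ρ = −Δg_obs/Δh = 0.21902
ρ = (0.3086 − 0.21902) / 0.04193 = 2.14 g/cm³

2.14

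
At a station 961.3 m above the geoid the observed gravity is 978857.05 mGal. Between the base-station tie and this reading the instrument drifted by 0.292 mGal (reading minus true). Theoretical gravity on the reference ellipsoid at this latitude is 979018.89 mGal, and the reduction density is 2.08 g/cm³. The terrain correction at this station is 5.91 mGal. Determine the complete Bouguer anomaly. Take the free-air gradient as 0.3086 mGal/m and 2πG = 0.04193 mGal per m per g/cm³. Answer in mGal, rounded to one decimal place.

Drift-corrected reading = 978857.05 − (0.292) = 978856.758 mGal
Free-air correction = 0.3086 × 961.3 = 296.66 mGal
Free-air anomaly = 978856.758 − 979018.89 + (296.66) = 134.528 mGal
Bouguer slab correction = 0.04193 × 2.08 × 961.3 = 83.84 mGal
Simple Bouguer anomaly = 134.528 − (83.84) = 50.688 mGal
Complete Bouguer anomaly = 50.688 + 5.91 = 56.598 mGal

56.6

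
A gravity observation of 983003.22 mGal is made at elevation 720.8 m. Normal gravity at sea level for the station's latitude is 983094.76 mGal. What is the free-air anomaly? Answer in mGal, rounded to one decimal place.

130.9

Free-air correction = 0.3086 × 720.8 = 222.44 mGal
Free-air anomaly = 983003.22 − 983094.76 + (222.44) = 130.90 mGal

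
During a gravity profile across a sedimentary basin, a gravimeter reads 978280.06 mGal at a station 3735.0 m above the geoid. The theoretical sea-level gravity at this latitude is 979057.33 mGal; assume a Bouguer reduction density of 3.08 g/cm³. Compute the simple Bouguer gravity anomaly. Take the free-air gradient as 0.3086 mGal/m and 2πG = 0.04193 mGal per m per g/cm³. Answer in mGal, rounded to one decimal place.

Free-air correction = 0.3086 × 3735.0 = 1152.62 mGal
Free-air anomaly = 978280.06 − 979057.33 + (1152.62) = 375.35 mGal
Bouguer slab correction = 0.04193 × 3.08 × 3735.0 = 482.35 mGal
Simple Bouguer anomaly = 375.35 − (482.35) = -107.00 mGal

-107.0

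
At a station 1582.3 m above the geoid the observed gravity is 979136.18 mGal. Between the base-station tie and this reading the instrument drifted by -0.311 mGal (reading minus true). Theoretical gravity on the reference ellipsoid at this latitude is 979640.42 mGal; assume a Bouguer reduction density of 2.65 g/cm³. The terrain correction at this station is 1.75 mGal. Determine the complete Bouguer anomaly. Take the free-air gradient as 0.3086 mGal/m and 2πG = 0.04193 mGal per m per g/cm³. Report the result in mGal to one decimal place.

-189.7

Drift-corrected reading = 979136.18 − (-0.311) = 979136.491 mGal
Free-air correction = 0.3086 × 1582.3 = 488.30 mGal
Free-air anomaly = 979136.491 − 979640.42 + (488.30) = -15.629 mGal
Bouguer slab correction = 0.04193 × 2.65 × 1582.3 = 175.82 mGal
Simple Bouguer anomaly = -15.629 − (175.82) = -191.449 mGal
Complete Bouguer anomaly = -191.449 + 1.75 = -189.699 mGal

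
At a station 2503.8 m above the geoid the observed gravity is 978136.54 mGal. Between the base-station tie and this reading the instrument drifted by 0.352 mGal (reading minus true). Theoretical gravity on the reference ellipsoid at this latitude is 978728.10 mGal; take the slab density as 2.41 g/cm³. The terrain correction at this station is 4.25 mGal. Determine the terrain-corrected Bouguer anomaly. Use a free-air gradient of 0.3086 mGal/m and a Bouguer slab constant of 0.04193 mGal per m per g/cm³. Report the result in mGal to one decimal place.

-68.0

Drift-corrected reading = 978136.54 − (0.352) = 978136.188 mGal
Free-air correction = 0.3086 × 2503.8 = 772.67 mGal
Free-air anomaly = 978136.188 − 978728.10 + (772.67) = 180.758 mGal
Bouguer slab correction = 0.04193 × 2.41 × 2503.8 = 253.01 mGal
Simple Bouguer anomaly = 180.758 − (253.01) = -72.252 mGal
Complete Bouguer anomaly = -72.252 + 4.25 = -68.002 mGal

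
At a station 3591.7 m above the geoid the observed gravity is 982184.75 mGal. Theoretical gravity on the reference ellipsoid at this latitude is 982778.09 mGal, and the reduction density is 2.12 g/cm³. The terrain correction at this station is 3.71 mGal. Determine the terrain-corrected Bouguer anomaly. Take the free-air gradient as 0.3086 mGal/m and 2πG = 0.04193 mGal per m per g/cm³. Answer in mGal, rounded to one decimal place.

199.5

Free-air correction = 0.3086 × 3591.7 = 1108.40 mGal
Free-air anomaly = 982184.75 − 982778.09 + (1108.40) = 515.06 mGal
Bouguer slab correction = 0.04193 × 2.12 × 3591.7 = 319.27 mGal
Simple Bouguer anomaly = 515.06 − (319.27) = 195.79 mGal
Complete Bouguer anomaly = 195.79 + 3.71 = 199.50 mGal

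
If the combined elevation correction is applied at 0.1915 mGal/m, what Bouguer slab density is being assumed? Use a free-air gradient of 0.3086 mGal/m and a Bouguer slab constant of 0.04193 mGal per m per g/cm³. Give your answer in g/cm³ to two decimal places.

0.1915 = 0.3086 − 0.04193 × ρ
ρ = (0.3086 − 0.1915) / 0.04193 = 2.79 g/cm³

2.79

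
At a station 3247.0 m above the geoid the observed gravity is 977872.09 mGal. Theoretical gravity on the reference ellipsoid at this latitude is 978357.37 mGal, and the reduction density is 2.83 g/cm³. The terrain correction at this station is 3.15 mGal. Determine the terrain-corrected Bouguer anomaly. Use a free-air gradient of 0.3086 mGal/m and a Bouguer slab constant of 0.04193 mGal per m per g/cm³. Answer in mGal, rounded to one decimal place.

Free-air correction = 0.3086 × 3247.0 = 1002.02 mGal
Free-air anomaly = 977872.09 − 978357.37 + (1002.02) = 516.74 mGal
Bouguer slab correction = 0.04193 × 2.83 × 3247.0 = 385.30 mGal
Simple Bouguer anomaly = 516.74 − (385.30) = 131.44 mGal
Complete Bouguer anomaly = 131.44 + 3.15 = 134.59 mGal

134.6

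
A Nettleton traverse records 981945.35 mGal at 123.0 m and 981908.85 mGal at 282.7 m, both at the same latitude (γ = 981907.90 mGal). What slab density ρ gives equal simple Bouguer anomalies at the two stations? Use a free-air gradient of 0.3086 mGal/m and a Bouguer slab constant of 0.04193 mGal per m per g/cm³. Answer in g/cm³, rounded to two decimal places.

Δg_obs = 981908.85 − 981945.35 = -36.50 mGal over Δh = 282.7 − 123.0 = 159.7 m
Equal Bouguer anomalies ⇒ Δg_obs + (0.3086 − 0.04193ρ)·Δh = 0
0.3086 − 0.04193ρ = −Δg_obs/Δh = 0.22855
ρ = (0.3086 − 0.22855) / 0.04193 = 1.91 g/cm³

1.91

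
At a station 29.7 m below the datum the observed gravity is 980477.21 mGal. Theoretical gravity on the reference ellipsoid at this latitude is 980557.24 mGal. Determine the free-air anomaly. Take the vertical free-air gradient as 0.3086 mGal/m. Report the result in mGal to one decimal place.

Free-air correction = 0.3086 × -29.7 = -9.17 mGal
Free-air anomaly = 980477.21 − 980557.24 + (-9.17) = -89.20 mGal

-89.2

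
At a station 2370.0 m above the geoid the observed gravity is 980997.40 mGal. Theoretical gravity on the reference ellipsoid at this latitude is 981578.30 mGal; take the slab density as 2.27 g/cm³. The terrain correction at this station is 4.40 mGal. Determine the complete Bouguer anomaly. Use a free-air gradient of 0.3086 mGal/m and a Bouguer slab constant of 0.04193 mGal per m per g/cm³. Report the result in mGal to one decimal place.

Free-air correction = 0.3086 × 2370.0 = 731.38 mGal
Free-air anomaly = 980997.40 − 981578.30 + (731.38) = 150.48 mGal
Bouguer slab correction = 0.04193 × 2.27 × 2370.0 = 225.58 mGal
Simple Bouguer anomaly = 150.48 − (225.58) = -75.10 mGal
Complete Bouguer anomaly = -75.10 + 4.40 = -70.70 mGal

-70.7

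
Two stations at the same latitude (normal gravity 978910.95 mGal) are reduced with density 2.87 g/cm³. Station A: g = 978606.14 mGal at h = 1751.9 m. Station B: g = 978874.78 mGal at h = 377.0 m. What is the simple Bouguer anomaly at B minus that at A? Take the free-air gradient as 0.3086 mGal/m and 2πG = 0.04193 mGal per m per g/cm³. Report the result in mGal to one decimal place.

9.8

Δg_SB(A) = 978606.14 − 978910.95 + 0.3086×1751.9 − 0.04193×2.87×1751.9 = 25.00 mGal
Δg_SB(B) = 978874.78 − 978910.95 + 0.3086×377.0 − 0.04193×2.87×377.0 = 34.80 mGal
Difference = 34.80 − (25.00) = 9.80 mGal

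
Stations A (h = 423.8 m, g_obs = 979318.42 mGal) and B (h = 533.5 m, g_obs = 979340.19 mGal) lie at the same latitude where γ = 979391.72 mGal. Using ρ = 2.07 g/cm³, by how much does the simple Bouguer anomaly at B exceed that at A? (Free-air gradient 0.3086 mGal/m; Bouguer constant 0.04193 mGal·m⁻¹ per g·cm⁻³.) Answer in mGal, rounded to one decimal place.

Δg_SB(A) = 979318.42 − 979391.72 + 0.3086×423.8 − 0.04193×2.07×423.8 = 20.70 mGal
Δg_SB(B) = 979340.19 − 979391.72 + 0.3086×533.5 − 0.04193×2.07×533.5 = 66.80 mGal
Difference = 66.80 − (20.70) = 46.10 mGal

46.1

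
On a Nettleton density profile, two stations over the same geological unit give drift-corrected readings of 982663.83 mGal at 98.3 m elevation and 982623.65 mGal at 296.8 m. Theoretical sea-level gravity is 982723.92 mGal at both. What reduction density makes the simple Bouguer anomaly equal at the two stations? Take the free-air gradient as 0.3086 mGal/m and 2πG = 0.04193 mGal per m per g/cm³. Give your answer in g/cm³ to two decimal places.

2.53

Δg_obs = 982623.65 − 982663.83 = -40.18 mGal over Δh = 296.8 − 98.3 = 198.5 m
Equal Bouguer anomalies ⇒ Δg_obs + (0.3086 − 0.04193ρ)·Δh = 0
0.3086 − 0.04193ρ = −Δg_obs/Δh = 0.20242
ρ = (0.3086 − 0.20242) / 0.04193 = 2.53 g/cm³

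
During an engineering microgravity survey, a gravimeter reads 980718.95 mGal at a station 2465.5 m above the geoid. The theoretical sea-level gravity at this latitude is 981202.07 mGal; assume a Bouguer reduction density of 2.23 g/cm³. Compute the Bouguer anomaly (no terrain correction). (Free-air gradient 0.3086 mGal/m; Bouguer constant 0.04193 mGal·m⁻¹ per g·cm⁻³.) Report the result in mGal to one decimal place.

Free-air correction = 0.3086 × 2465.5 = 760.85 mGal
Free-air anomaly = 980718.95 − 981202.07 + (760.85) = 277.73 mGal
Bouguer slab correction = 0.04193 × 2.23 × 2465.5 = 230.53 mGal
Simple Bouguer anomaly = 277.73 − (230.53) = 47.20 mGal

47.2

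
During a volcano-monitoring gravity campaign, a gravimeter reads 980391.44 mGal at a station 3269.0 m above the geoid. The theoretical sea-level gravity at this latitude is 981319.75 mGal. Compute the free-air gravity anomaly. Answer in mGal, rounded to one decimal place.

80.5

Free-air correction = 0.3086 × 3269.0 = 1008.81 mGal
Free-air anomaly = 980391.44 − 981319.75 + (1008.81) = 80.50 mGal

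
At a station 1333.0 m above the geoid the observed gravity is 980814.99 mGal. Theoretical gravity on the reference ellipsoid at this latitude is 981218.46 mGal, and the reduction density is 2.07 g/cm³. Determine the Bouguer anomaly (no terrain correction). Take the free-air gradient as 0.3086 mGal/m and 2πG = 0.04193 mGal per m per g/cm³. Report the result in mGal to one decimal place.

-107.8

Free-air correction = 0.3086 × 1333.0 = 411.36 mGal
Free-air anomaly = 980814.99 − 981218.46 + (411.36) = 7.89 mGal
Bouguer slab correction = 0.04193 × 2.07 × 1333.0 = 115.70 mGal
Simple Bouguer anomaly = 7.89 − (115.70) = -107.81 mGal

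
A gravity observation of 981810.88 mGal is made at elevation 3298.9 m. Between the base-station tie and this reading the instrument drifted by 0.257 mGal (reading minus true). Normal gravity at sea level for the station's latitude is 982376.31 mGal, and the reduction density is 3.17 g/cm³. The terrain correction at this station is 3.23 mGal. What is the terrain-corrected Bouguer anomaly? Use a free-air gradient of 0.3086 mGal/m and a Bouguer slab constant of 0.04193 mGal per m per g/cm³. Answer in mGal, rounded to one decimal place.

17.1

Drift-corrected reading = 981810.88 − (0.257) = 981810.623 mGal
Free-air correction = 0.3086 × 3298.9 = 1018.04 mGal
Free-air anomaly = 981810.623 − 982376.31 + (1018.04) = 452.353 mGal
Bouguer slab correction = 0.04193 × 3.17 × 3298.9 = 438.48 mGal
Simple Bouguer anomaly = 452.353 − (438.48) = 13.873 mGal
Complete Bouguer anomaly = 13.873 + 3.23 = 17.103 mGal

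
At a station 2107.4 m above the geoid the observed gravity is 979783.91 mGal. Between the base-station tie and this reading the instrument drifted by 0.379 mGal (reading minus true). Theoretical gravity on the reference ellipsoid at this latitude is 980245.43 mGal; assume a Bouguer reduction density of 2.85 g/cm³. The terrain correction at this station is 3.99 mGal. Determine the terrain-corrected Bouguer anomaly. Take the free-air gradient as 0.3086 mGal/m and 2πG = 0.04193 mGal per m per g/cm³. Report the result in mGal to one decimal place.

-59.4

Drift-corrected reading = 979783.91 − (0.379) = 979783.531 mGal
Free-air correction = 0.3086 × 2107.4 = 650.34 mGal
Free-air anomaly = 979783.531 − 980245.43 + (650.34) = 188.441 mGal
Bouguer slab correction = 0.04193 × 2.85 × 2107.4 = 251.84 mGal
Simple Bouguer anomaly = 188.441 − (251.84) = -63.399 mGal
Complete Bouguer anomaly = -63.399 + 3.99 = -59.409 mGal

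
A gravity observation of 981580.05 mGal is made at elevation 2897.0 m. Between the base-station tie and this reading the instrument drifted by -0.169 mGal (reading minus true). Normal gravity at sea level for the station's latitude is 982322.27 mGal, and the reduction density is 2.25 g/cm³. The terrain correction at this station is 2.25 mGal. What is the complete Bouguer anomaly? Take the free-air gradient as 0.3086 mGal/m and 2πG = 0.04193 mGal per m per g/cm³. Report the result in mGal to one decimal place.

Drift-corrected reading = 981580.05 − (-0.169) = 981580.219 mGal
Free-air correction = 0.3086 × 2897.0 = 894.01 mGal
Free-air anomaly = 981580.219 − 982322.27 + (894.01) = 151.959 mGal
Bouguer slab correction = 0.04193 × 2.25 × 2897.0 = 273.31 mGal
Simple Bouguer anomaly = 151.959 − (273.31) = -121.351 mGal
Complete Bouguer anomaly = -121.351 + 2.25 = -119.101 mGal

-119.1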